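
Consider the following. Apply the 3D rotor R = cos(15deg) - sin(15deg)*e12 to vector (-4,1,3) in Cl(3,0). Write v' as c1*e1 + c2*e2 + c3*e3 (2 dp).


Rotor R = cos(15deg) - sin(15deg)*e12
Rotation angle theta = 2 * 15 = 30 degrees in the e12 plane (e1 -> e2).
The component perpendicular to the plane (e3) is invariant: v'_3 = v3 = 3.00
cos(30deg) = 0.8660, sin(30deg) = 0.5000
v'_1 = v1*cos(theta) - v2*sin(theta) = -4*0.8660 - 1*0.5000 = -3.96
v'_2 = v1*sin(theta) + v2*cos(theta) = -4*0.5000 + 1*0.8660 = -1.13
v' = -3.96*e1 - 1.13*e2 + 3.00*e3


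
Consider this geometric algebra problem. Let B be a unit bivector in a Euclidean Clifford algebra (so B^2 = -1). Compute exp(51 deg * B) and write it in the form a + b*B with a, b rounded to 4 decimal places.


For a unit bivector B with B^2 = -1, the exponential series gives
e^(theta*B) = cos(theta) + sin(theta)*B (the GA analogue of Euler's formula).
theta = 51 degrees = 0.890118 rad
cos(51 deg) = 0.6293
sin(51 deg) = 0.7771
exp(theta*B) = 0.6293 + 0.7771*B


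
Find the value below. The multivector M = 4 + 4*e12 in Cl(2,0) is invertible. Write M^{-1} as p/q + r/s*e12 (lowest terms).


M = 4 + 4*e12, where e12^2 = -1.
Since M commutes with its reverse ~M = a - b*e12, M * ~M = a^2 - b^2*e12^2 = a^2 + b^2.
So M^{-1} = ~M / (a^2 + b^2) = (a - b*e12)/(a^2 + b^2).
a^2 + b^2 = 16 + 16 = 32
Scalar part = 4/32 = 1/8
Bivector coeff = -4/32 = -1/8
M^{-1} = 1/8 - 1/8*e12


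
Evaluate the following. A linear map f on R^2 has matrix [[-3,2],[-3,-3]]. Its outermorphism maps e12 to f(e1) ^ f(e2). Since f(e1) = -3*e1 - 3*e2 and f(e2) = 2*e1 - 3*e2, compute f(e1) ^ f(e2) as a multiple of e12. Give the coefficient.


The outermorphism of a linear map f sends e1^e2 to f(e1)^f(e2).
f(e1) = -3*e1 - 3*e2
f(e2) = 2*e1 - 3*e2
f(e1) ^ f(e2) = (-3*e1 - 3*e2) ^ (2*e1 - 3*e2)
= (-3)*(-3)*e12 + (-3)*2*e21
= (9 - (-6))*e12
= 15*e12
Coefficient = 15


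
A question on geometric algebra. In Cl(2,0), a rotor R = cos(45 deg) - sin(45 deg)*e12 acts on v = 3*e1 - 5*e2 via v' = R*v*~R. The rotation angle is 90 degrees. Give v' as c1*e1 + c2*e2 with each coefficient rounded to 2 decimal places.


Rotor R = cos(45deg) - sin(45deg)*e12
Rotation angle theta = 2 * 45 = 90 degrees
v' = R*v*~R rotates v by theta.
cos(90deg) = 0.0000, sin(90deg) = 1.0000
v'_1 = 3*cos(90deg) - (-5)*sin(90deg)
= 3*0.0000 - (-5)*1.0000
= 5.00
v'_2 = 3*sin(90deg) + (-5)*cos(90deg)
= 3*1.0000 + (-5)*0.0000
= 3.00
v' = 5.00*e1 + 3.00*e2


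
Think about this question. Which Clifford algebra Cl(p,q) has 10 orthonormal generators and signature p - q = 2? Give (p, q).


We need p + q = 10 and p - q = 2.
Adding: 2p = 10 + 2 = 12, so p = 6.
Then q = 10 - 6 = 4.
(p, q) = (6, 4)


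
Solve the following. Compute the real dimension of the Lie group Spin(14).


Spin(n) double-covers SO(n); both have Lie algebra so(n) of dimension n(n-1)/2.
n = 14
n(n-1) = 14 * 13 = 182
dim Spin(14) = 182/2 = 91


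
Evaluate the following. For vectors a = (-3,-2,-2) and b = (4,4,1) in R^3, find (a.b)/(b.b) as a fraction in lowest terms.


Projection coefficient = (a . b) / (b . b)
a . b = (-3)*4 + (-2)*4 + (-2)*1
= -12 + (-8) + (-2) = -22
b . b = 4^2 + 4^2 + 1^2
= 16 + 16 + 1 = 33
Coefficient = -22/33
In lowest terms: -2/3


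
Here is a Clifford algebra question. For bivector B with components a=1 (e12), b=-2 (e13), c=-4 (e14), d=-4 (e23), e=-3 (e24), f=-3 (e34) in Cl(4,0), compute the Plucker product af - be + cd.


Plucker relation: af - be + cd
a*f = 1*(-3) = -3
b*e = (-2)*(-3) = 6
c*d = (-4)*(-4) = 16
af - be + cd = -3 - 6 + 16
= 7


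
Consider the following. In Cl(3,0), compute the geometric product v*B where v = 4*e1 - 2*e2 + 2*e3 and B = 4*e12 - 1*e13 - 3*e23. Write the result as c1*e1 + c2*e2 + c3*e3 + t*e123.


vB has grade-1 (vector) and grade-3 (trivector) parts: vB = (v _| B) + (v ^ B).
Vector part <vB>_1:
  e1: -v2*b12 - v3*b13 = -(-2)*(4) - (2)*(-1) = 10
  e2: v1*b12 - v3*b23 = (4)*(4) - (2)*(-3) = 22
  e3: v1*b13 + v2*b23 = (4)*(-1) + (-2)*(-3) = 2
Trivector part <vB>_3:
  e123: v1*b23 - v2*b13 + v3*b12 = (4)*(-3) - (-2)*(-1) + (2)*(4) = -6
vB = 10*e1 + 22*e2 + 2*e3 - 6*e123


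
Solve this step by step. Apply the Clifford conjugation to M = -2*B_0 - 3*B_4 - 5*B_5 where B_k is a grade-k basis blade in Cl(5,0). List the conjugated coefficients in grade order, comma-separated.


Clifford conjugate sign for grade k: (-1)^(k(k+1)/2)
Grade 0: (-1)^(0*1/2) = (-1)^0 = 1, coeff -2 -> -2
Grade 4: (-1)^(4*5/2) = (-1)^10 = 1, coeff -3 -> -3
Grade 5: (-1)^(5*6/2) = (-1)^15 = -1, coeff -5 -> 5
Conjugated coefficients: -2, -3, 5


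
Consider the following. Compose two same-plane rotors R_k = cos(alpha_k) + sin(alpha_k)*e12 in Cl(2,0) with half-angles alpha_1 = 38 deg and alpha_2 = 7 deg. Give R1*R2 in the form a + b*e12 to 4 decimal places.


Same-plane rotors commute and their half-angles add:
R1*R2 = cos(a1 + a2) + sin(a1 + a2)*e12.
a1 + a2 = 38 + 7 = 45 deg
cos(45 deg) = 0.7071
sin(45 deg) = 0.7071
R1*R2 = 0.7071 + 0.7071*e12


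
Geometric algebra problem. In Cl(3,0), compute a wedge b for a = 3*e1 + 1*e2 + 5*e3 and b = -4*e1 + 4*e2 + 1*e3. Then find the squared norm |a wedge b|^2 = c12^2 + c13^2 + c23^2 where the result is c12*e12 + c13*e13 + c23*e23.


a wedge b = (a1*b2 - a2*b1)*e12 + (a1*b3 - a3*b1)*e13 + (a2*b3 - a3*b2)*e23
e12 coeff: 3*4 - 1*(-4) = 12 - (-4) = 16
e13 coeff: 3*1 - 5*(-4) = 3 - (-20) = 23
e23 coeff: 1*1 - 5*4 = 1 - 20 = -19
|a wedge b|^2 = 16^2 + 23^2 + (-19)^2
= 256 + 529 + 361
= 1146


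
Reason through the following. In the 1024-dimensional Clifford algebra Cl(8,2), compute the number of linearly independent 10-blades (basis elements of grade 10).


Number of grade-k basis blades in Cl(p,q) with n = p + q is C(n, k).
n = 8 + 2 = 10
C(10, 10) = 10! / (10! * 0!)
= 3628800 / (3628800 * 1)
= 1


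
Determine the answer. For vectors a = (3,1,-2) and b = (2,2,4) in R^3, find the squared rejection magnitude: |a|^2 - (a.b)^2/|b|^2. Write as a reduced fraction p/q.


|a|^2 = 3^2 + 1^2 + (-2)^2 = 14
|b|^2 = 2^2 + 2^2 + 4^2 = 24
a . b = 3*2 + 1*2 + (-2)*4 = 0
(a.b)^2 = 0^2 = 0
|rej|^2 = 14 - 0/24
= (336 - 0)/24
= 336/24
In lowest terms: 14/1


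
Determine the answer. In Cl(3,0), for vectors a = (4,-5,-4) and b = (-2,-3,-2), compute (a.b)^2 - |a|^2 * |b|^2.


a . b = 4*(-2) + (-5)*(-3) + (-4)*(-2)
= -8 + 15 + 8 = 15
|a|^2 = 4^2 + (-5)^2 + (-4)^2 = 57
|b|^2 = (-2)^2 + (-3)^2 + (-2)^2 = 17
(a.b)^2 = 15^2 = 225
|a|^2 * |b|^2 = 57 * 17 = 969
Result = 225 - 969 = -744


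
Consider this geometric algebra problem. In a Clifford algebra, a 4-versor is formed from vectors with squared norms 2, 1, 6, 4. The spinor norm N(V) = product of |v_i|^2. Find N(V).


Spinor norm N(V) = |v1|^2 * |v2|^2 * ... * |v4|^2
= 2 * 1 * 6 * 4
Running product: 2, 2, 12, 48
N(V) = 48


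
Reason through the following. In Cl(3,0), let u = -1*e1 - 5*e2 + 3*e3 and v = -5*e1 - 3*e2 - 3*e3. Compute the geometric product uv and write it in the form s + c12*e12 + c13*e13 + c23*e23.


In Cl(3,0): e_i^2 = 1, e_ie_j = -e_je_i for i != j.
Scalar part = u . v = (-1)*(-5) + (-5)*(-3) + 3*(-3)
= 5 + 15 + (-9) = 11
e12 coeff = (-1)*(-3) - (-5)*(-5) = 3 - 25 = -22
e13 coeff = (-1)*(-3) - 3*(-5) = 3 - (-15) = 18
e23 coeff = (-5)*(-3) - 3*(-3) = 15 - (-9) = 24
uv = 11 - 22*e12 + 18*e13 + 24*e23


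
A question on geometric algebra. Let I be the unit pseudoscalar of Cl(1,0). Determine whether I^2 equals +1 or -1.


The pseudoscalar I = e1...e_n (product of all n generators) of Cl(p,q) satisfies I^2 = (-1)^(q + n(n-1)/2).
p = 1, q = 0, n = p + q = 1
n(n-1)/2 = 1 * 0 / 2 = 0
Exponent = q + n(n-1)/2 = 0 + 0 = 0
I^2 = (-1)^0 = +1


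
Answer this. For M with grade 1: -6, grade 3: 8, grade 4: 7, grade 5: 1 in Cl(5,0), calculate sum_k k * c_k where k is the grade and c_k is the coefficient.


Grade-weighted sum = sum of grade_k * coefficient_k
1*(-6) = -6
3*8 = 24
4*7 = 28
5*1 = 5
Total = -6 + 24 + 28 + 5 = 51


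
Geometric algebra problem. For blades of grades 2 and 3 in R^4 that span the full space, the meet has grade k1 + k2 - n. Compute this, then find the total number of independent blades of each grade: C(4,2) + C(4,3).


Meet grade = grade(A) + grade(B) - n
= 2 + 3 - 4 = 1
C(4,2) = 6
C(4,3) = 4
dim_A + dim_B = 6 + 4 = 10


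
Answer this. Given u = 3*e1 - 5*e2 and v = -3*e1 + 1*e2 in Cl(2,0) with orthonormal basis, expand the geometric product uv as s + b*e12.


Expand: (3*e1 - 5*e2)(-3*e1 + 1*e2)
= 3*(-3)*e1e1 + 3*1*e1e2 + (-5)*(-3)*e2e1 + (-5)*1*e2e2
Using e1^2 = e2^2 = 1, e2e1 = -e1e2:
Scalar part s = 3*(-3) + (-5)*1 = -9 + (-5) = -14
Bivector part b = 3*1 - (-5)*(-3) = 3 - 15 = -12
uv = -14 - 12*e12


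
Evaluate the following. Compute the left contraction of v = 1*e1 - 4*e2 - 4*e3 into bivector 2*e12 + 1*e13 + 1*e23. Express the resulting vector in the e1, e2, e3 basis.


Left contraction v _| B = <vB>_1 (grade-1 part of the geometric product vB).
Using e1_|e12 = e2, e2_|e12 = -e1, e1_|e13 = e3, e3_|e13 = -e1, e2_|e23 = e3, e3_|e23 = -e2:
e1 coeff: -v2*b12 - v3*b13 = -(-4)*(2) - (-4)*(1) = 12
e2 coeff: v1*b12 - v3*b23 = (1)*(2) - (-4)*(1) = 6
e3 coeff: v1*b13 + v2*b23 = (1)*(1) + (-4)*(1) = -3
v _| B = 12*e1 + 6*e2 - 3*e3


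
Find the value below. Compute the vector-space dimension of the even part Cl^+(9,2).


Even subalgebra dimension = 2^(n-1)
n = 9 + 2 = 11
2^(11 - 1) = 2^10 = 1024
Verification: sum of C(11,k) for even k = 1 + 55 + 330 + 462 + 165 + 11 = 1024
Result = 1024


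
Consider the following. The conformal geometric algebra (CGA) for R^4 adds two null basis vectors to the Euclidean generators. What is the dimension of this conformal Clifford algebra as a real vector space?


The conformal model of R^4 uses Cl(5,1): the 4 Euclidean generators plus two extra orthogonal generators e+ (e+^2 = +1) and e- (e-^2 = -1), from which the null vectors e0, einf are built.
Number of generators m = 4 + 2 = 6.
dim Cl(p,q) = 2^m = 2^6 = 64


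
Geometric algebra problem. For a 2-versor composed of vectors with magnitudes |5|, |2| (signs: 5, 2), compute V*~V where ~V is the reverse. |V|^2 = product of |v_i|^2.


Each vector v_i has |v_i|^2 = s_i^2
Squared scales: 5^2 = 25, 2^2 = 4
|V|^2 = 25 * 4
= 100


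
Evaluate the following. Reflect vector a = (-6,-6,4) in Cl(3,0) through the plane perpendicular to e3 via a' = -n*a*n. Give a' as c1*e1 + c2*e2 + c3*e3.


Reflection formula: a' = -n*a*n, with n = e3 (unit vector, n^2 = 1).
For reflection through hyperplane perp to e3:
The component along e3 flips sign, others stay.
a = (-6, -6, 4)
a' = (-6, -6, -4)
a' = -6*e1 - 6*e2 - 4*e3


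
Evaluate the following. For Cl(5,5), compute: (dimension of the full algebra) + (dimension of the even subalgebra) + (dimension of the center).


n = 5 + 5 = 10
Total dim = 2^10 = 1024
Even subalgebra dim = 2^9 = 512
n is even, so center dim = 1
Sum = 1024 + 512 + 1 = 1537


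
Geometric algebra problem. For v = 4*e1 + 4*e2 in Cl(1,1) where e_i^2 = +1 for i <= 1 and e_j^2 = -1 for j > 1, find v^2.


v^2 = sum of c_i^2 * e_i^2
Positive signature terms (e_i^2 = +1): 4^2 = 16
Negative signature terms (e_j^2 = -1): 4^2 = 16
v^2 = 16 - 16 = 0


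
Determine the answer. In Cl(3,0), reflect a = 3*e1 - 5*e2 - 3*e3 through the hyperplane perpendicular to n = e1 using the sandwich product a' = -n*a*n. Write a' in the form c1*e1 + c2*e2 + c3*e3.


Reflection formula: a' = -n*a*n, with n = e1 (unit vector, n^2 = 1).
For reflection through hyperplane perp to e1:
The component along e1 flips sign, others stay.
a = (3, -5, -3)
a' = (-3, -5, -3)
a' = -3*e1 - 5*e2 - 3*e3


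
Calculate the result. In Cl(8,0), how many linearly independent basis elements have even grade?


Even subalgebra dimension = 2^(n-1)
n = 8 + 0 = 8
2^(8 - 1) = 2^7 = 128
Verification: sum of C(8,k) for even k = 1 + 28 + 70 + 28 + 1 = 128
Result = 128


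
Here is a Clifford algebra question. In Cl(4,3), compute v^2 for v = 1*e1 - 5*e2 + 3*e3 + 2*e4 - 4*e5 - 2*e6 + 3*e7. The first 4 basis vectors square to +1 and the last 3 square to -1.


v^2 = sum of c_i^2 * e_i^2
Positive signature terms (e_i^2 = +1): 1^2 + (-5)^2 + 3^2 + 2^2 = 39
Negative signature terms (e_j^2 = -1): (-4)^2 + (-2)^2 + 3^2 = 29
v^2 = 39 - 29 = 10


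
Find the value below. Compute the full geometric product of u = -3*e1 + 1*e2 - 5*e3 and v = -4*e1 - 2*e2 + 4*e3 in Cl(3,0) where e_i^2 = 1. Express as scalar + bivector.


In Cl(3,0): e_i^2 = 1, e_ie_j = -e_je_i for i != j.
Scalar part = u . v = (-3)*(-4) + 1*(-2) + (-5)*4
= 12 + (-2) + (-20) = -10
e12 coeff = (-3)*(-2) - 1*(-4) = 6 - (-4) = 10
e13 coeff = (-3)*4 - (-5)*(-4) = -12 - 20 = -32
e23 coeff = 1*4 - (-5)*(-2) = 4 - 10 = -6
uv = -10 + 10*e12 - 32*e13 - 6*e23


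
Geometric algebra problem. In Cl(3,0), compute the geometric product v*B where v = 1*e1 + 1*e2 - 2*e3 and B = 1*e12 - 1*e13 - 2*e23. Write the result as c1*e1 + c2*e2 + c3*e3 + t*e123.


vB has grade-1 (vector) and grade-3 (trivector) parts: vB = (v _| B) + (v ^ B).
Vector part <vB>_1:
  e1: -v2*b12 - v3*b13 = -(1)*(1) - (-2)*(-1) = -3
  e2: v1*b12 - v3*b23 = (1)*(1) - (-2)*(-2) = -3
  e3: v1*b13 + v2*b23 = (1)*(-1) + (1)*(-2) = -3
Trivector part <vB>_3:
  e123: v1*b23 - v2*b13 + v3*b12 = (1)*(-2) - (1)*(-1) + (-2)*(1) = -3
vB = -3*e1 - 3*e2 - 3*e3 - 3*e123


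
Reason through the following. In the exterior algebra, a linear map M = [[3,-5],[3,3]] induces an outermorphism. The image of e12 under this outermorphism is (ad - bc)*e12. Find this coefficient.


The outermorphism of a linear map f sends e1^e2 to f(e1)^f(e2).
f(e1) = 3*e1 + 3*e2
f(e2) = -5*e1 + 3*e2
f(e1) ^ f(e2) = (3*e1 + 3*e2) ^ (-5*e1 + 3*e2)
= 3*3*e12 + 3*(-5)*e21
= (9 - (-15))*e12
= 24*e12
Coefficient = 24


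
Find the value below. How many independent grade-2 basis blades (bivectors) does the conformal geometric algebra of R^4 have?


The conformal model of R^4 uses Cl(5,1) with m = 4 + 2 = 6 generators.
Number of grade-2 blades = C(m, 2) = C(6, 2)
= 6*5/2 = 15


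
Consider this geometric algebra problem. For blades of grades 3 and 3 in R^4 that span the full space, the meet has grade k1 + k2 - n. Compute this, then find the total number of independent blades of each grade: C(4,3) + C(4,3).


Meet grade = grade(A) + grade(B) - n
= 3 + 3 - 4 = 2
C(4,3) = 4
C(4,3) = 4
dim_A + dim_B = 4 + 4 = 8


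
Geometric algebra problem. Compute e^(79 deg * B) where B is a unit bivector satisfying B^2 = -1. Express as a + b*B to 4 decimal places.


For a unit bivector B with B^2 = -1, the exponential series gives
e^(theta*B) = cos(theta) + sin(theta)*B (the GA analogue of Euler's formula).
theta = 79 degrees = 1.37881 rad
cos(79 deg) = 0.1908
sin(79 deg) = 0.9816
exp(theta*B) = 0.1908 + 0.9816*B


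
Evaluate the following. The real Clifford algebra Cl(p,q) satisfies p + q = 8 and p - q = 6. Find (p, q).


We need p + q = 8 and p - q = 6.
Adding: 2p = 8 + 6 = 14, so p = 7.
Then q = 8 - 7 = 1.
(p, q) = (7, 1)


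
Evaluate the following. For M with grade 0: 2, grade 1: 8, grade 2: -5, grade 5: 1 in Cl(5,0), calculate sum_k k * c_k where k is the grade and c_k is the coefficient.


Grade-weighted sum = sum of grade_k * coefficient_k
0*2 = 0
1*8 = 8
2*(-5) = -10
5*1 = 5
Total = 0 + 8 + (-10) + 5 = 3


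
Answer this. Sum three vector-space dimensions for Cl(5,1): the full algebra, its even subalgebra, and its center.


n = 5 + 1 = 6
Total dim = 2^6 = 64
Even subalgebra dim = 2^5 = 32
n is even, so center dim = 1
Sum = 64 + 32 + 1 = 97


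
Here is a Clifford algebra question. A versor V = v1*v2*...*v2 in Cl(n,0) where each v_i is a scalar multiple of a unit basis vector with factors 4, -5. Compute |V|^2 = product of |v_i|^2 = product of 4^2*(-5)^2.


Each vector v_i has |v_i|^2 = s_i^2
Squared scales: 4^2 = 16, (-5)^2 = 25
|V|^2 = 16 * 25
= 400


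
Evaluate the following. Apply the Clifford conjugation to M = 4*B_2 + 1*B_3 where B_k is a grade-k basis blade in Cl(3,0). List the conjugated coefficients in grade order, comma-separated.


Clifford conjugate sign for grade k: (-1)^(k(k+1)/2)
Grade 2: (-1)^(2*3/2) = (-1)^3 = -1, coeff 4 -> -4
Grade 3: (-1)^(3*4/2) = (-1)^6 = 1, coeff 1 -> 1
Conjugated coefficients: -4, 1


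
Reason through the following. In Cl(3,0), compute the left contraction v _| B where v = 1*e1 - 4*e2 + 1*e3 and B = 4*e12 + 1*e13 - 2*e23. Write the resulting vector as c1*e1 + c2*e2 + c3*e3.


Left contraction v _| B = <vB>_1 (grade-1 part of the geometric product vB).
Using e1_|e12 = e2, e2_|e12 = -e1, e1_|e13 = e3, e3_|e13 = -e1, e2_|e23 = e3, e3_|e23 = -e2:
e1 coeff: -v2*b12 - v3*b13 = -(-4)*(4) - (1)*(1) = 15
e2 coeff: v1*b12 - v3*b23 = (1)*(4) - (1)*(-2) = 6
e3 coeff: v1*b13 + v2*b23 = (1)*(1) + (-4)*(-2) = 9
v _| B = 15*e1 + 6*e2 + 9*e3


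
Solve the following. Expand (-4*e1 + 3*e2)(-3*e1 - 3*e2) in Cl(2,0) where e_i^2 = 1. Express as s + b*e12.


Expand: (-4*e1 + 3*e2)(-3*e1 - 3*e2)
= (-4)*(-3)*e1e1 + (-4)*(-3)*e1e2 + 3*(-3)*e2e1 + 3*(-3)*e2e2
Using e1^2 = e2^2 = 1, e2e1 = -e1e2:
Scalar part s = (-4)*(-3) + 3*(-3) = 12 + (-9) = 3
Bivector part b = (-4)*(-3) - 3*(-3) = 12 - (-9) = 21
uv = 3 + 21*e12


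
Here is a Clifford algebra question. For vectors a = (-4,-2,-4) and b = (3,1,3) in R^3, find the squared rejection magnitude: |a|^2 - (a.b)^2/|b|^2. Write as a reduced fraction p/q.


|a|^2 = (-4)^2 + (-2)^2 + (-4)^2 = 36
|b|^2 = 3^2 + 1^2 + 3^2 = 19
a . b = (-4)*3 + (-2)*1 + (-4)*3 = -26
(a.b)^2 = (-26)^2 = 676
|rej|^2 = 36 - 676/19
= (684 - 676)/19
= 8/19
In lowest terms: 8/19


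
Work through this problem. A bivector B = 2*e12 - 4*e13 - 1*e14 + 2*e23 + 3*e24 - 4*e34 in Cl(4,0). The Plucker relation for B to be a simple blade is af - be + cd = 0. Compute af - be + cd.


Plucker relation: af - be + cd
a*f = 2*(-4) = -8
b*e = (-4)*3 = -12
c*d = (-1)*2 = -2
af - be + cd = -8 - (-12) + (-2)
= 2


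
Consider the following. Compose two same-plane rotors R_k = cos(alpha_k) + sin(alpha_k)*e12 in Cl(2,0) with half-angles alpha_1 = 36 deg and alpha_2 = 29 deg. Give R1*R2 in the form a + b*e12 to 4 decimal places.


Same-plane rotors commute and their half-angles add:
R1*R2 = cos(a1 + a2) + sin(a1 + a2)*e12.
a1 + a2 = 36 + 29 = 65 deg
cos(65 deg) = 0.4226
sin(65 deg) = 0.9063
R1*R2 = 0.4226 + 0.9063*e12


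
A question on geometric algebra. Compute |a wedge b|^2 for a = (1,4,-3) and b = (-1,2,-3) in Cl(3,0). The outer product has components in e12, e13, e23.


a wedge b = (a1*b2 - a2*b1)*e12 + (a1*b3 - a3*b1)*e13 + (a2*b3 - a3*b2)*e23
e12 coeff: 1*2 - 4*(-1) = 2 - (-4) = 6
e13 coeff: 1*(-3) - (-3)*(-1) = -3 - 3 = -6
e23 coeff: 4*(-3) - (-3)*2 = -12 - (-6) = -6
|a wedge b|^2 = 6^2 + (-6)^2 + (-6)^2
= 36 + 36 + 36
= 108


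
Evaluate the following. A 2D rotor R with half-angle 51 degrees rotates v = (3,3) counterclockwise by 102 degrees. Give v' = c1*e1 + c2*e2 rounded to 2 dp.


Rotor R = cos(51deg) - sin(51deg)*e12
Rotation angle theta = 2 * 51 = 102 degrees
v' = R*v*~R rotates v by theta.
cos(102deg) = -0.2079, sin(102deg) = 0.9781
v'_1 = 3*cos(102deg) - 3*sin(102deg)
= 3*(-0.2079) - 3*0.9781
= -3.56
v'_2 = 3*sin(102deg) + 3*cos(102deg)
= 3*0.9781 + 3*(-0.2079)
= 2.31
v' = -3.56*e1 + 2.31*e2


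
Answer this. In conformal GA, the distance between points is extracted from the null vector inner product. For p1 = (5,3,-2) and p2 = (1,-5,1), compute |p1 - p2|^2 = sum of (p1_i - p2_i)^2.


p1 - p2 = (4, 8, -3)
|p1 - p2|^2 = 4^2 + 8^2 + (-3)^2
= 16 + 64 + 9
= 89


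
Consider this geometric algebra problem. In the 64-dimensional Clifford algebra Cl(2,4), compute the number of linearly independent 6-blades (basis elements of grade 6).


Number of grade-k basis blades in Cl(p,q) with n = p + q is C(n, k).
n = 2 + 4 = 6
C(6, 6) = 6! / (6! * 0!)
= 720 / (720 * 1)
= 1


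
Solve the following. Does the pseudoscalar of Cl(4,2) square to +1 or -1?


The pseudoscalar I = e1...e_n (product of all n generators) of Cl(p,q) satisfies I^2 = (-1)^(q + n(n-1)/2).
p = 4, q = 2, n = p + q = 6
n(n-1)/2 = 6 * 5 / 2 = 15
Exponent = q + n(n-1)/2 = 2 + 15 = 17
I^2 = (-1)^17 = -1


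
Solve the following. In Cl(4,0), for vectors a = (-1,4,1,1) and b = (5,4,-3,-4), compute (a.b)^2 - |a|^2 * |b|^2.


a . b = (-1)*5 + 4*4 + 1*(-3) + 1*(-4)
= -5 + 16 + (-3) + (-4) = 4
|a|^2 = (-1)^2 + 4^2 + 1^2 + 1^2 = 19
|b|^2 = 5^2 + 4^2 + (-3)^2 + (-4)^2 = 66
(a.b)^2 = 4^2 = 16
|a|^2 * |b|^2 = 19 * 66 = 1254
Result = 16 - 1254 = -1238


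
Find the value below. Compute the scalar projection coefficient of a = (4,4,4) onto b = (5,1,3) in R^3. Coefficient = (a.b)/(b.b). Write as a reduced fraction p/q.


Projection coefficient = (a . b) / (b . b)
a . b = 4*5 + 4*1 + 4*3
= 20 + 4 + 12 = 36
b . b = 5^2 + 1^2 + 3^2
= 25 + 1 + 9 = 35
Coefficient = 36/35
In lowest terms: 36/35


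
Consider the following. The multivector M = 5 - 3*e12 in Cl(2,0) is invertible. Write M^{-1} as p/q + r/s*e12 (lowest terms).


M = 5 - 3*e12, where e12^2 = -1.
Since M commutes with its reverse ~M = a - b*e12, M * ~M = a^2 - b^2*e12^2 = a^2 + b^2.
So M^{-1} = ~M / (a^2 + b^2) = (a - b*e12)/(a^2 + b^2).
a^2 + b^2 = 25 + 9 = 34
Scalar part = 5/34 = 5/34
Bivector coeff = 3/34 = 3/34
M^{-1} = 5/34 + 3/34*e12


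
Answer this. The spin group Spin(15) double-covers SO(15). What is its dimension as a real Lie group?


Spin(n) double-covers SO(n); both have Lie algebra so(n) of dimension n(n-1)/2.
n = 15
n(n-1) = 15 * 14 = 210
dim Spin(15) = 210/2 = 105


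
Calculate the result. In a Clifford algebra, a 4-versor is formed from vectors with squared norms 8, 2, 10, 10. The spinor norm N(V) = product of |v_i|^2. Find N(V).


Spinor norm N(V) = |v1|^2 * |v2|^2 * ... * |v4|^2
= 8 * 2 * 10 * 10
Running product: 8, 16, 160, 1600
N(V) = 1600


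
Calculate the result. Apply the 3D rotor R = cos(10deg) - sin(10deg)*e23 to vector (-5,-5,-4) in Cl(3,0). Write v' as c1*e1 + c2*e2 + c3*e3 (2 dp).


Rotor R = cos(10deg) - sin(10deg)*e23
Rotation angle theta = 2 * 10 = 20 degrees in the e23 plane (e2 -> e3).
The component perpendicular to the plane (e1) is invariant: v'_1 = v1 = -5.00
cos(20deg) = 0.9397, sin(20deg) = 0.3420
v'_2 = v2*cos(theta) - v3*sin(theta) = -5*0.9397 - (-4)*0.3420 = -3.33
v'_3 = v2*sin(theta) + v3*cos(theta) = -5*0.3420 + (-4)*0.9397 = -5.47
v' = -5.00*e1 - 3.33*e2 - 5.47*e3


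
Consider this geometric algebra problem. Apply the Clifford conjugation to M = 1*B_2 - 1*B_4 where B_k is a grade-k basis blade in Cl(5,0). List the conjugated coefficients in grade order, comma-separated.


Clifford conjugate sign for grade k: (-1)^(k(k+1)/2)
Grade 2: (-1)^(2*3/2) = (-1)^3 = -1, coeff 1 -> -1
Grade 4: (-1)^(4*5/2) = (-1)^10 = 1, coeff -1 -> -1
Conjugated coefficients: -1, -1


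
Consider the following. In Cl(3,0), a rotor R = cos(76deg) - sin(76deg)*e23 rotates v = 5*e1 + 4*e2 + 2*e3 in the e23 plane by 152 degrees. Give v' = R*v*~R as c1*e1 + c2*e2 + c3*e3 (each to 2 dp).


Rotor R = cos(76deg) - sin(76deg)*e23
Rotation angle theta = 2 * 76 = 152 degrees in the e23 plane (e2 -> e3).
The component perpendicular to the plane (e1) is invariant: v'_1 = v1 = 5.00
cos(152deg) = -0.8829, sin(152deg) = 0.4695
v'_2 = v2*cos(theta) - v3*sin(theta) = 4*(-0.8829) - 2*0.4695 = -4.47
v'_3 = v2*sin(theta) + v3*cos(theta) = 4*0.4695 + 2*(-0.8829) = 0.11
v' = 5.00*e1 - 4.47*e2 + 0.11*e3


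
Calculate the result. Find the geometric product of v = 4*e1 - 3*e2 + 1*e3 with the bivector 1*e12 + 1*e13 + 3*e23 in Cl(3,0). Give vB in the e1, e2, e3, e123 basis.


vB has grade-1 (vector) and grade-3 (trivector) parts: vB = (v _| B) + (v ^ B).
Vector part <vB>_1:
  e1: -v2*b12 - v3*b13 = -(-3)*(1) - (1)*(1) = 2
  e2: v1*b12 - v3*b23 = (4)*(1) - (1)*(3) = 1
  e3: v1*b13 + v2*b23 = (4)*(1) + (-3)*(3) = -5
Trivector part <vB>_3:
  e123: v1*b23 - v2*b13 + v3*b12 = (4)*(3) - (-3)*(1) + (1)*(1) = 16
vB = 2*e1 + 1*e2 - 5*e3 + 16*e123


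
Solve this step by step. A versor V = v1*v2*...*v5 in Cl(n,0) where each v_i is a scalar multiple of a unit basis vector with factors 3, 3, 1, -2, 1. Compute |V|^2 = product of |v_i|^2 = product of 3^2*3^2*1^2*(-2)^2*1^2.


Each vector v_i has |v_i|^2 = s_i^2
Squared scales: 3^2 = 9, 3^2 = 9, 1^2 = 1, (-2)^2 = 4, 1^2 = 1
|V|^2 = 9 * 9 * 1 * 4 * 1
= 324


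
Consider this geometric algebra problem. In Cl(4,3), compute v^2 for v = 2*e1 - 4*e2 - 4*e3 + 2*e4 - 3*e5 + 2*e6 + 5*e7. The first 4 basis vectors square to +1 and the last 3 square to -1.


v^2 = sum of c_i^2 * e_i^2
Positive signature terms (e_i^2 = +1): 2^2 + (-4)^2 + (-4)^2 + 2^2 = 40
Negative signature terms (e_j^2 = -1): (-3)^2 + 2^2 + 5^2 = 38
v^2 = 40 - 38 = 2


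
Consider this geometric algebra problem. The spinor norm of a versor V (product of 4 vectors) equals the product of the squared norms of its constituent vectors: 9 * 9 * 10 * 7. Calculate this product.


Spinor norm N(V) = |v1|^2 * |v2|^2 * ... * |v4|^2
= 9 * 9 * 10 * 7
Running product: 9, 81, 810, 5670
N(V) = 5670


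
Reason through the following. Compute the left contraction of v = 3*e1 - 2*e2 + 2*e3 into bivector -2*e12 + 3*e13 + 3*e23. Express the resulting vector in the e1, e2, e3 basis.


Left contraction v _| B = <vB>_1 (grade-1 part of the geometric product vB).
Using e1_|e12 = e2, e2_|e12 = -e1, e1_|e13 = e3, e3_|e13 = -e1, e2_|e23 = e3, e3_|e23 = -e2:
e1 coeff: -v2*b12 - v3*b13 = -(-2)*(-2) - (2)*(3) = -10
e2 coeff: v1*b12 - v3*b23 = (3)*(-2) - (2)*(3) = -12
e3 coeff: v1*b13 + v2*b23 = (3)*(3) + (-2)*(3) = 3
v _| B = -10*e1 - 12*e2 + 3*e3


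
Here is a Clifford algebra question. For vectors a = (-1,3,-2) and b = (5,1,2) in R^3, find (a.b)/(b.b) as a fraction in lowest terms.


Projection coefficient = (a . b) / (b . b)
a . b = (-1)*5 + 3*1 + (-2)*2
= -5 + 3 + (-4) = -6
b . b = 5^2 + 1^2 + 2^2
= 25 + 1 + 4 = 30
Coefficient = -6/30
In lowest terms: -1/5


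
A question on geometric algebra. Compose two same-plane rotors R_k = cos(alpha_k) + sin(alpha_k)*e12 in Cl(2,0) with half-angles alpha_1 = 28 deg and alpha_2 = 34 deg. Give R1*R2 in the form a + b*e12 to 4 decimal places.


Same-plane rotors commute and their half-angles add:
R1*R2 = cos(a1 + a2) + sin(a1 + a2)*e12.
a1 + a2 = 28 + 34 = 62 deg
cos(62 deg) = 0.4695
sin(62 deg) = 0.8829
R1*R2 = 0.4695 + 0.8829*e12


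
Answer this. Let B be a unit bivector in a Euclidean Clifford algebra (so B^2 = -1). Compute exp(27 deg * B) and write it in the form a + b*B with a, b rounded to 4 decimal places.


For a unit bivector B with B^2 = -1, the exponential series gives
e^(theta*B) = cos(theta) + sin(theta)*B (the GA analogue of Euler's formula).
theta = 27 degrees = 0.471239 rad
cos(27 deg) = 0.8910
sin(27 deg) = 0.4540
exp(theta*B) = 0.8910 + 0.4540*B


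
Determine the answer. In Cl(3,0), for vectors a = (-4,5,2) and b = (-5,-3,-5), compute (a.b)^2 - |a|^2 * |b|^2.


a . b = (-4)*(-5) + 5*(-3) + 2*(-5)
= 20 + (-15) + (-10) = -5
|a|^2 = (-4)^2 + 5^2 + 2^2 = 45
|b|^2 = (-5)^2 + (-3)^2 + (-5)^2 = 59
(a.b)^2 = (-5)^2 = 25
|a|^2 * |b|^2 = 45 * 59 = 2655
Result = 25 - 2655 = -2630


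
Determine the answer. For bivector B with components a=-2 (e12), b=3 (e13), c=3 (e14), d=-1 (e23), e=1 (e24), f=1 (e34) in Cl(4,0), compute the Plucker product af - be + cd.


Plucker relation: af - be + cd
a*f = (-2)*1 = -2
b*e = 3*1 = 3
c*d = 3*(-1) = -3
af - be + cd = -2 - 3 + (-3)
= -8


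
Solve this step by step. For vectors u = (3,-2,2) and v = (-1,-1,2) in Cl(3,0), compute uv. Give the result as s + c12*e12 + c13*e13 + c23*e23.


In Cl(3,0): e_i^2 = 1, e_ie_j = -e_je_i for i != j.
Scalar part = u . v = 3*(-1) + (-2)*(-1) + 2*2
= -3 + 2 + 4 = 3
e12 coeff = 3*(-1) - (-2)*(-1) = -3 - 2 = -5
e13 coeff = 3*2 - 2*(-1) = 6 - (-2) = 8
e23 coeff = (-2)*2 - 2*(-1) = -4 - (-2) = -2
uv = 3 - 5*e12 + 8*e13 - 2*e23


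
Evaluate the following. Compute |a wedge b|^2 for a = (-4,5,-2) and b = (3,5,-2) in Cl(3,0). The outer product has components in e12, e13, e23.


a wedge b = (a1*b2 - a2*b1)*e12 + (a1*b3 - a3*b1)*e13 + (a2*b3 - a3*b2)*e23
e12 coeff: (-4)*5 - 5*3 = -20 - 15 = -35
e13 coeff: (-4)*(-2) - (-2)*3 = 8 - (-6) = 14
e23 coeff: 5*(-2) - (-2)*5 = -10 - (-10) = 0
|a wedge b|^2 = (-35)^2 + 14^2 + 0^2
= 1225 + 196 + 0
= 1421


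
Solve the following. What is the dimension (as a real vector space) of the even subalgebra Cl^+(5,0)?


Even subalgebra dimension = 2^(n-1)
n = 5 + 0 = 5
2^(5 - 1) = 2^4 = 16
Verification: sum of C(5,k) for even k = 1 + 10 + 5 = 16
Result = 16


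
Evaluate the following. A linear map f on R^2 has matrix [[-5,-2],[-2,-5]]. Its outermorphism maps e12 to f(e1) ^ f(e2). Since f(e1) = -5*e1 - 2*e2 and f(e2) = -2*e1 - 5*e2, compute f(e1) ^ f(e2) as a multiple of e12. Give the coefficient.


The outermorphism of a linear map f sends e1^e2 to f(e1)^f(e2).
f(e1) = -5*e1 - 2*e2
f(e2) = -2*e1 - 5*e2
f(e1) ^ f(e2) = (-5*e1 - 2*e2) ^ (-2*e1 - 5*e2)
= (-5)*(-5)*e12 + (-2)*(-2)*e21
= (25 - 4)*e12
= 21*e12
Coefficient = 21


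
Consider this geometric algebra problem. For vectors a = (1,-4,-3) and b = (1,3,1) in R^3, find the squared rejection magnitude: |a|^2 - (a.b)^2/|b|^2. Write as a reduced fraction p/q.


|a|^2 = 1^2 + (-4)^2 + (-3)^2 = 26
|b|^2 = 1^2 + 3^2 + 1^2 = 11
a . b = 1*1 + (-4)*3 + (-3)*1 = -14
(a.b)^2 = (-14)^2 = 196
|rej|^2 = 26 - 196/11
= (286 - 196)/11
= 90/11
In lowest terms: 90/11


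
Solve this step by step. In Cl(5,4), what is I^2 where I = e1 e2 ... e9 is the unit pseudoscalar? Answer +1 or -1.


The pseudoscalar I = e1...e_n (product of all n generators) of Cl(p,q) satisfies I^2 = (-1)^(q + n(n-1)/2).
p = 5, q = 4, n = p + q = 9
n(n-1)/2 = 9 * 8 / 2 = 36
Exponent = q + n(n-1)/2 = 4 + 36 = 40
I^2 = (-1)^40 = +1


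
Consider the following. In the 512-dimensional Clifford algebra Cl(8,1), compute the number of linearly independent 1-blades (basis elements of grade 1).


Number of grade-k basis blades in Cl(p,q) with n = p + q is C(n, k).
n = 8 + 1 = 9
C(9, 1) = 9! / (1! * 8!)
= 362880 / (1 * 40320)
= 9


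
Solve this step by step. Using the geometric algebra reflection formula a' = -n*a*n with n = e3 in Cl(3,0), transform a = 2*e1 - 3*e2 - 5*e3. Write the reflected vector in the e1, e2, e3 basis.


Reflection formula: a' = -n*a*n, with n = e3 (unit vector, n^2 = 1).
For reflection through hyperplane perp to e3:
The component along e3 flips sign, others stay.
a = (2, -3, -5)
a' = (2, -3, 5)
a' = 2*e1 - 3*e2 + 5*e3


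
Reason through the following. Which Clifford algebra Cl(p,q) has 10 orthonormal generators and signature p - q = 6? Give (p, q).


We need p + q = 10 and p - q = 6.
Adding: 2p = 10 + 6 = 16, so p = 8.
Then q = 10 - 8 = 2.
(p, q) = (8, 2)


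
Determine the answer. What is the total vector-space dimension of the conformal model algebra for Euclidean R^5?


The conformal model of R^5 uses Cl(6,1): the 5 Euclidean generators plus two extra orthogonal generators e+ (e+^2 = +1) and e- (e-^2 = -1), from which the null vectors e0, einf are built.
Number of generators m = 5 + 2 = 7.
dim Cl(p,q) = 2^m = 2^7 = 128


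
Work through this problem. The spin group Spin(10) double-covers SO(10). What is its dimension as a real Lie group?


Spin(n) double-covers SO(n); both have Lie algebra so(n) of dimension n(n-1)/2.
n = 10
n(n-1) = 10 * 9 = 90
dim Spin(10) = 90/2 = 45


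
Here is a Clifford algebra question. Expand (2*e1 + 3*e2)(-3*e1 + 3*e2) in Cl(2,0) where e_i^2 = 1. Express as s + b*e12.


Expand: (2*e1 + 3*e2)(-3*e1 + 3*e2)
= 2*(-3)*e1e1 + 2*3*e1e2 + 3*(-3)*e2e1 + 3*3*e2e2
Using e1^2 = e2^2 = 1, e2e1 = -e1e2:
Scalar part s = 2*(-3) + 3*3 = -6 + 9 = 3
Bivector part b = 2*3 - 3*(-3) = 6 - (-9) = 15
uv = 3 + 15*e12


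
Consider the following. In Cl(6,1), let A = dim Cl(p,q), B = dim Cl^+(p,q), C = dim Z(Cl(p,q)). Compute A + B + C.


n = 6 + 1 = 7
Total dim = 2^7 = 128
Even subalgebra dim = 2^6 = 64
n is odd, so center dim = 2
Sum = 128 + 64 + 2 = 194


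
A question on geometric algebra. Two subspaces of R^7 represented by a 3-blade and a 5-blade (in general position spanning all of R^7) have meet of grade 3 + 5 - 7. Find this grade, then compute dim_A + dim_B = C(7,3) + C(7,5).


Meet grade = grade(A) + grade(B) - n
= 3 + 5 - 7 = 1
C(7,3) = 35
C(7,5) = 21
dim_A + dim_B = 35 + 21 = 56


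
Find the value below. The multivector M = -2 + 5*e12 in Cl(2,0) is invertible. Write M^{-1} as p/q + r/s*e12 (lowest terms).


M = -2 + 5*e12, where e12^2 = -1.
Since M commutes with its reverse ~M = a - b*e12, M * ~M = a^2 - b^2*e12^2 = a^2 + b^2.
So M^{-1} = ~M / (a^2 + b^2) = (a - b*e12)/(a^2 + b^2).
a^2 + b^2 = 4 + 25 = 29
Scalar part = -2/29 = -2/29
Bivector coeff = -5/29 = -5/29
M^{-1} = -2/29 - 5/29*e12


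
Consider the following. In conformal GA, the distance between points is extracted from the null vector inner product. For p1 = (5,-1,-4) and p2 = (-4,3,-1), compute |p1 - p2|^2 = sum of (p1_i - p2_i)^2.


p1 - p2 = (9, -4, -3)
|p1 - p2|^2 = 9^2 + (-4)^2 + (-3)^2
= 81 + 16 + 9
= 106


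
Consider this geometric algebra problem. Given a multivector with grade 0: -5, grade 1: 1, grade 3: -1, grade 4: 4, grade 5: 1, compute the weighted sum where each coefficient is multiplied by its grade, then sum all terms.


Grade-weighted sum = sum of grade_k * coefficient_k
0*(-5) = 0
1*1 = 1
3*(-1) = -3
4*4 = 16
5*1 = 5
Total = 0 + 1 + (-3) + 16 + 5 = 19


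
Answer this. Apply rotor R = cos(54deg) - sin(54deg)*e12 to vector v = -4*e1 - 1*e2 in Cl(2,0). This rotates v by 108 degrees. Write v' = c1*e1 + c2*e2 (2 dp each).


Rotor R = cos(54deg) - sin(54deg)*e12
Rotation angle theta = 2 * 54 = 108 degrees
v' = R*v*~R rotates v by theta.
cos(108deg) = -0.3090, sin(108deg) = 0.9511
v'_1 = -4*cos(108deg) - (-1)*sin(108deg)
= -4*(-0.3090) - (-1)*0.9511
= 2.19
v'_2 = -4*sin(108deg) + (-1)*cos(108deg)
= -4*0.9511 + (-1)*(-0.3090)
= -3.50
v' = 2.19*e1 - 3.50*e2


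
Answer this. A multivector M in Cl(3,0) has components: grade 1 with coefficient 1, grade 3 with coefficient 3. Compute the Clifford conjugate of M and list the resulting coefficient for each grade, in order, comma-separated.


Clifford conjugate sign for grade k: (-1)^(k(k+1)/2)
Grade 1: (-1)^(1*2/2) = (-1)^1 = -1, coeff 1 -> -1
Grade 3: (-1)^(3*4/2) = (-1)^6 = 1, coeff 3 -> 3
Conjugated coefficients: -1, 3


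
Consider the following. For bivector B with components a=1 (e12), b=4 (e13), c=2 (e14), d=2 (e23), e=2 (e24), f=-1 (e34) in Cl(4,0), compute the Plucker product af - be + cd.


Plucker relation: af - be + cd
a*f = 1*(-1) = -1
b*e = 4*2 = 8
c*d = 2*2 = 4
af - be + cd = -1 - 8 + 4
= -5


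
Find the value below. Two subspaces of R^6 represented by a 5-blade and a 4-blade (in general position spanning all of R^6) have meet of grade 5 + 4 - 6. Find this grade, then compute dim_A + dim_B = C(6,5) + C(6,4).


Meet grade = grade(A) + grade(B) - n
= 5 + 4 - 6 = 3
C(6,5) = 6
C(6,4) = 15
dim_A + dim_B = 6 + 15 = 21


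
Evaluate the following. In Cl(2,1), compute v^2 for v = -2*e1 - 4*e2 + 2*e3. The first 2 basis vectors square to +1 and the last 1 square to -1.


v^2 = sum of c_i^2 * e_i^2
Positive signature terms (e_i^2 = +1): (-2)^2 + (-4)^2 = 20
Negative signature terms (e_j^2 = -1): 2^2 = 4
v^2 = 20 - 4 = 16


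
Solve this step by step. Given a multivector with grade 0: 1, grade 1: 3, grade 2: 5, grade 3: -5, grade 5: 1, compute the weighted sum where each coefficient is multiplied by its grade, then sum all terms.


Grade-weighted sum = sum of grade_k * coefficient_k
0*1 = 0
1*3 = 3
2*5 = 10
3*(-5) = -15
5*1 = 5
Total = 0 + 3 + 10 + (-15) + 5 = 3


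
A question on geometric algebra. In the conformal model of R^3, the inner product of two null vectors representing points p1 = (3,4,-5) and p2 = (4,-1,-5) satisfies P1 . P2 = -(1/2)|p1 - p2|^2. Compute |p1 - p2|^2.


p1 - p2 = (-1, 5, 0)
|p1 - p2|^2 = (-1)^2 + 5^2 + 0^2
= 1 + 25 + 0
= 26


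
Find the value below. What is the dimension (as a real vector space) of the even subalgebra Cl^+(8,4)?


Even subalgebra dimension = 2^(n-1)
n = 8 + 4 = 12
2^(12 - 1) = 2^11 = 2048
Verification: sum of C(12,k) for even k = 1 + 66 + 495 + 924 + 495 + 66 + 1 = 2048
Result = 2048


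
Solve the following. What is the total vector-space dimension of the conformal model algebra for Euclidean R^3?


The conformal model of R^3 uses Cl(4,1): the 3 Euclidean generators plus two extra orthogonal generators e+ (e+^2 = +1) and e- (e-^2 = -1), from which the null vectors e0, einf are built.
Number of generators m = 3 + 2 = 5.
dim Cl(p,q) = 2^m = 2^5 = 32


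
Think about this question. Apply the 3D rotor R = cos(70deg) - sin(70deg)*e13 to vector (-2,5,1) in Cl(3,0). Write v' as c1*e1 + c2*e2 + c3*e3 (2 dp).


Rotor R = cos(70deg) - sin(70deg)*e13
Rotation angle theta = 2 * 70 = 140 degrees in the e13 plane (e1 -> e3).
The component perpendicular to the plane (e2) is invariant: v'_2 = v2 = 5.00
cos(140deg) = -0.7660, sin(140deg) = 0.6428
v'_1 = v1*cos(theta) - v3*sin(theta) = -2*(-0.7660) - 1*0.6428 = 0.89
v'_3 = v1*sin(theta) + v3*cos(theta) = -2*0.6428 + 1*(-0.7660) = -2.05
v' = 0.89*e1 + 5.00*e2 - 2.05*e3


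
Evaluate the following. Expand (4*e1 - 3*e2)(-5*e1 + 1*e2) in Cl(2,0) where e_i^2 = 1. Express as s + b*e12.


Expand: (4*e1 - 3*e2)(-5*e1 + 1*e2)
= 4*(-5)*e1e1 + 4*1*e1e2 + (-3)*(-5)*e2e1 + (-3)*1*e2e2
Using e1^2 = e2^2 = 1, e2e1 = -e1e2:
Scalar part s = 4*(-5) + (-3)*1 = -20 + (-3) = -23
Bivector part b = 4*1 - (-3)*(-5) = 4 - 15 = -11
uv = -23 - 11*e12


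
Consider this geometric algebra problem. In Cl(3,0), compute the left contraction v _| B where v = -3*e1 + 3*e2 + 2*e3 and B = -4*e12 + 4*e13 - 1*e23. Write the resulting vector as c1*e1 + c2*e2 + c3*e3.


Left contraction v _| B = <vB>_1 (grade-1 part of the geometric product vB).
Using e1_|e12 = e2, e2_|e12 = -e1, e1_|e13 = e3, e3_|e13 = -e1, e2_|e23 = e3, e3_|e23 = -e2:
e1 coeff: -v2*b12 - v3*b13 = -(3)*(-4) - (2)*(4) = 4
e2 coeff: v1*b12 - v3*b23 = (-3)*(-4) - (2)*(-1) = 14
e3 coeff: v1*b13 + v2*b23 = (-3)*(4) + (3)*(-1) = -15
v _| B = 4*e1 + 14*e2 - 15*e3


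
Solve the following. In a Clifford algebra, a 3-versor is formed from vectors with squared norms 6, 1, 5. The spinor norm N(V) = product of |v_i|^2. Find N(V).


Spinor norm N(V) = |v1|^2 * |v2|^2 * ... * |v3|^2
= 6 * 1 * 5
Running product: 6, 6, 30
N(V) = 30


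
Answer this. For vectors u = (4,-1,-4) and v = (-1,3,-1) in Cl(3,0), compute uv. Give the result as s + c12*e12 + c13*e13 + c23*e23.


In Cl(3,0): e_i^2 = 1, e_ie_j = -e_je_i for i != j.
Scalar part = u . v = 4*(-1) + (-1)*3 + (-4)*(-1)
= -4 + (-3) + 4 = -3
e12 coeff = 4*3 - (-1)*(-1) = 12 - 1 = 11
e13 coeff = 4*(-1) - (-4)*(-1) = -4 - 4 = -8
e23 coeff = (-1)*(-1) - (-4)*3 = 1 - (-12) = 13
uv = -3 + 11*e12 - 8*e13 + 13*e23


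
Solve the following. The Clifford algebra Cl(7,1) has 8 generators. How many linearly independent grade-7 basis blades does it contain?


Number of grade-k basis blades in Cl(p,q) with n = p + q is C(n, k).
n = 7 + 1 = 8
C(8, 7) = 8! / (7! * 1!)
= 40320 / (5040 * 1)
= 8


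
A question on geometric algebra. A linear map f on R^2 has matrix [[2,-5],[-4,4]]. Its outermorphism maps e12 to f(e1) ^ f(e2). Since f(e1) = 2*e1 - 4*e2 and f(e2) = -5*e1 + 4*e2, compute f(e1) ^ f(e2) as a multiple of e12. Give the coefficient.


The outermorphism of a linear map f sends e1^e2 to f(e1)^f(e2).
f(e1) = 2*e1 - 4*e2
f(e2) = -5*e1 + 4*e2
f(e1) ^ f(e2) = (2*e1 - 4*e2) ^ (-5*e1 + 4*e2)
= 2*4*e12 + (-4)*(-5)*e21
= (8 - 20)*e12
= -12*e12
Coefficient = -12


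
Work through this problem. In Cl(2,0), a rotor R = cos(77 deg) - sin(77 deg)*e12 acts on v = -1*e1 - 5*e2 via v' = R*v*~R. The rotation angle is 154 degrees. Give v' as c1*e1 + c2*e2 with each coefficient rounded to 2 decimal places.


Rotor R = cos(77deg) - sin(77deg)*e12
Rotation angle theta = 2 * 77 = 154 degrees
v' = R*v*~R rotates v by theta.
cos(154deg) = -0.8988, sin(154deg) = 0.4384
v'_1 = -1*cos(154deg) - (-5)*sin(154deg)
= -1*(-0.8988) - (-5)*0.4384
= 3.09
v'_2 = -1*sin(154deg) + (-5)*cos(154deg)
= -1*0.4384 + (-5)*(-0.8988)
= 4.06
v' = 3.09*e1 + 4.06*e2


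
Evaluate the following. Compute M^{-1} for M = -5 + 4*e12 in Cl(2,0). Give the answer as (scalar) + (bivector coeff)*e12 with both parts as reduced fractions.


M = -5 + 4*e12, where e12^2 = -1.
Since M commutes with its reverse ~M = a - b*e12, M * ~M = a^2 - b^2*e12^2 = a^2 + b^2.
So M^{-1} = ~M / (a^2 + b^2) = (a - b*e12)/(a^2 + b^2).
a^2 + b^2 = 25 + 16 = 41
Scalar part = -5/41 = -5/41
Bivector coeff = -4/41 = -4/41
M^{-1} = -5/41 - 4/41*e12
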